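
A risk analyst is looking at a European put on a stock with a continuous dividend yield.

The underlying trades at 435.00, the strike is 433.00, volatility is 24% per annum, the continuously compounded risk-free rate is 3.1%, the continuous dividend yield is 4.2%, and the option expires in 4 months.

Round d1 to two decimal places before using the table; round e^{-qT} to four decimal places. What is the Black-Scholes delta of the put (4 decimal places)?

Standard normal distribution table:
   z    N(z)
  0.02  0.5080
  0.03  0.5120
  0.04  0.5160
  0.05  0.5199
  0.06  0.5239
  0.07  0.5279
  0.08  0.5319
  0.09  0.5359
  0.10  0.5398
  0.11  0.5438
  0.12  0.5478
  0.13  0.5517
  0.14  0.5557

-0.4616

σ√T = 0.24·√0.3333 = 0.1386
d₁ = [ln(435/433) + (0.031 − 0.042 + 0.24²/2)·0.3333] / 0.1386 = [0.0046 + 0.0059] / 0.1386 = 0.0761 ⇒ 0.08
N(d₁) = N(0.08) = 0.5319
Δ_put = exp(−qT)·(N(d₁) − 1) = 0.9861·(0.5319 − 1) = -0.4616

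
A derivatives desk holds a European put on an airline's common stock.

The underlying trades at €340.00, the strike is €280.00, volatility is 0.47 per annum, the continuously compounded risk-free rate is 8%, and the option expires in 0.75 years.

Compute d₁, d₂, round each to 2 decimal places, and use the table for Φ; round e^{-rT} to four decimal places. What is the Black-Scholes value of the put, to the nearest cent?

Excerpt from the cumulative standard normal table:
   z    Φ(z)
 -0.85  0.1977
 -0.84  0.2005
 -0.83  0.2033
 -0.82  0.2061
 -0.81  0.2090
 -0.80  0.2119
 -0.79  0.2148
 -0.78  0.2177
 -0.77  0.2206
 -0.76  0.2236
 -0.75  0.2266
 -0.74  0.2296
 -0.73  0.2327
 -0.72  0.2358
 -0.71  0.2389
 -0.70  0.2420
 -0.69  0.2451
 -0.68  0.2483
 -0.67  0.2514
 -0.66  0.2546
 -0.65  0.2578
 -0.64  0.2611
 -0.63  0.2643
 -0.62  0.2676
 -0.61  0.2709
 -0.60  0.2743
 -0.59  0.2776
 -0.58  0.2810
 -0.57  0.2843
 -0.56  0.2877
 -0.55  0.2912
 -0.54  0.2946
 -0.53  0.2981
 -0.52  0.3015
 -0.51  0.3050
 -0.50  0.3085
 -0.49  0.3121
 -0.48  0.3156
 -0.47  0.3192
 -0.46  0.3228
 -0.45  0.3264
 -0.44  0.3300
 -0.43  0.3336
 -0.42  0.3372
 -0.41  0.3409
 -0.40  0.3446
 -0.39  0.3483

€19.80

σ√T = 0.47·√0.75 = 0.4070
ln(S/K) + (r + σ²/2)T = ln(340/280) + (0.08 + 0.47²/2)·0.75 = 0.1942 + 0.1428 = 0.3370
d₁ = 0.3370 / 0.4070 = 0.8279 ≈ 0.83
d₂ = d₁ − σ√T = 0.8279 − 0.4070 = 0.4209 ≈ 0.42
exp(−rT) = exp(−0.08·0.75) = 0.9418
N(−d₂) = N(-0.42) = 0.3372;  N(−d₁) = N(-0.83) = 0.2033
P = 280·0.9418·0.3372 − 340·0.2033 = 88.9210 − 69.1220 = 19.7990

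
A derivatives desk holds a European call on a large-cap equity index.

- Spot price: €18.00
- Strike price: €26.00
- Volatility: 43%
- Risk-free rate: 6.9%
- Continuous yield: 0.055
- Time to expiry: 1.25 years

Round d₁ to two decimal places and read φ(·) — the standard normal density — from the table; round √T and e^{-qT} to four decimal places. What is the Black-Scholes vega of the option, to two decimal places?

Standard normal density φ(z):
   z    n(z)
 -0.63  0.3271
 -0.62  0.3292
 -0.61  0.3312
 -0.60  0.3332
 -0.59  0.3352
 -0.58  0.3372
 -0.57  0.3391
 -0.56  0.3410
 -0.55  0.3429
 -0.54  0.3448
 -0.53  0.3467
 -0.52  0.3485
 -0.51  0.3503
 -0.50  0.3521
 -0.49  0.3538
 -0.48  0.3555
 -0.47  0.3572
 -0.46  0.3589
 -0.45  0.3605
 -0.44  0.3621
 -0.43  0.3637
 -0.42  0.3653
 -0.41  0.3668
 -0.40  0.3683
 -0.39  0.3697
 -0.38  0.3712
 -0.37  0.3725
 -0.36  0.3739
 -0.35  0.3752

T = 1.25;  σ√T = 0.4808
d₁ = [ln(18/26) + (0.069 − 0.055 + 0.43²/2)·1.25] / 0.4808 = [-0.3677 + 0.1331] / 0.4808 = -0.4881 which rounds to -0.49
√T = √1.25 = 1.1180
φ(d₁) = φ(-0.49) = 0.3538
exp(−qT) = exp(−0.055·1.25) = 0.9336
vega = S·exp(−qT)·φ(d₁)·√T = 18·0.9336·0.3538·1.1180 = 6.6471

6.65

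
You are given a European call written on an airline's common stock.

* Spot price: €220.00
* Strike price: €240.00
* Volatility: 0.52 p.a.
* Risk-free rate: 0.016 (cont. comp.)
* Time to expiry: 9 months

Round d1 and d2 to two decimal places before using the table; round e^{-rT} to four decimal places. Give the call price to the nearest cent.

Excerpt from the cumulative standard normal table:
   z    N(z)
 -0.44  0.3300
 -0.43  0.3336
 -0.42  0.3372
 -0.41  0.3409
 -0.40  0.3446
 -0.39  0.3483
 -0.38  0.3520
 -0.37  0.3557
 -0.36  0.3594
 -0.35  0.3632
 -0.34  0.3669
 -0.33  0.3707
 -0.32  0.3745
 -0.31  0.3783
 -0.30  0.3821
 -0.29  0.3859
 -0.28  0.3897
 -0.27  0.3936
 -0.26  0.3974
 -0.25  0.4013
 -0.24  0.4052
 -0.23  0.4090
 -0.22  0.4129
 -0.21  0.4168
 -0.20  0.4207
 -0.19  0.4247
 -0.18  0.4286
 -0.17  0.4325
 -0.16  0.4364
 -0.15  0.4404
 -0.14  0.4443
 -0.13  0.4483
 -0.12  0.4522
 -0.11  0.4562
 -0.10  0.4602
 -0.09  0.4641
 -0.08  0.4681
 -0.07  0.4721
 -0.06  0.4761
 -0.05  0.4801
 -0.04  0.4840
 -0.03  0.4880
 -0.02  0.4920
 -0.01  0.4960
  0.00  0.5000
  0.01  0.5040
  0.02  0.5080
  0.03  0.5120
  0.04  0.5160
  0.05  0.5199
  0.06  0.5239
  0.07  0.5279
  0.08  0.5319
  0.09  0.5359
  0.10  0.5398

σ√T = 0.52·√0.75 = 0.4503
d₁ = [ln(220/240) + (0.016 + ½·0.52²)·0.75] / (σ√T) = (-0.0870 + 0.1134) / 0.4503 = 0.0586 ≈ 0.06
d₂ = 0.0586 − 0.4503 = -0.3917 ≈ -0.39
exp(−rT) = exp(−0.016·0.75) = 0.9881
N(d₁) = N(0.06) = 0.5239;  N(d₂) = N(-0.39) = 0.3483
C = 220·0.5239 − 240·0.9881·0.3483 = 115.2580 − 82.5973 = 32.6607

€32.66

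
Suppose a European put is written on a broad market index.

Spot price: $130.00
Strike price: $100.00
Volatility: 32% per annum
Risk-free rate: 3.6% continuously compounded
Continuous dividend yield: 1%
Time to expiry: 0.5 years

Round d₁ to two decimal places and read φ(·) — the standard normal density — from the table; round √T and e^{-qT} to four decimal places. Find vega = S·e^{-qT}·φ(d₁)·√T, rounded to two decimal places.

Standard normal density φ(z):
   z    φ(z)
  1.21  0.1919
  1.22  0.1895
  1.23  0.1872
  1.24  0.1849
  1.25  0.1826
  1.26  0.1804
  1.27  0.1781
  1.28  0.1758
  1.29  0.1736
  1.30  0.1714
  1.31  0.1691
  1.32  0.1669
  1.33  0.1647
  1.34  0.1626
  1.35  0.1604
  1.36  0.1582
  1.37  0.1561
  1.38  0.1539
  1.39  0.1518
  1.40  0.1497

σ√T = 0.32·√0.5 = 0.2263
d₁ = [ln(130/100) + (0.036 − 0.01 + 0.32²/2)·0.5] / 0.2263 = [0.2624 + 0.0386] / 0.2263 = 1.3301 which rounds to 1.33
√T = √0.5 = 0.7071
φ(d₁) = φ(1.33) = 0.1647
e^(−qT) = e^(−0.01·0.5) = 0.9950
vega = S·e^(−qT)·φ(d₁)·√T = 130·0.9950·0.1647·0.7071 = 15.0640
(Vega is the same for a European call and put with the same parameters.)

15.06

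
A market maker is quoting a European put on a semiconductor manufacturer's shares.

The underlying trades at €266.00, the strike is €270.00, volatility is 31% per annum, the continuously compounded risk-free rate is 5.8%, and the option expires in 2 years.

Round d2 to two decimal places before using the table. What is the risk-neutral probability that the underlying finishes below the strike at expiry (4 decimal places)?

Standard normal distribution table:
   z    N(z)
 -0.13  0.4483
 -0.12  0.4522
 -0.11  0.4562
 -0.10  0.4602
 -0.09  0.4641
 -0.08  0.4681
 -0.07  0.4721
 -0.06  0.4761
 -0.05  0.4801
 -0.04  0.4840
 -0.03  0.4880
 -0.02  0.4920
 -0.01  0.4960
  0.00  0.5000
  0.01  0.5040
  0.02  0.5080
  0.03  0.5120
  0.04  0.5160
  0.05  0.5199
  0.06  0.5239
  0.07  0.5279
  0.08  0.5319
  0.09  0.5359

σ√T = 0.31 × 1.4142 = 0.4384
ln(S/K) + (r + σ²/2)T = ln(266/270) + (0.058 + 0.31²/2)·2 = -0.0149 + 0.2121 = 0.1972
d₁ = 0.1972 / 0.4384 = 0.4498 ⇒ 0.45
d₂ = d₁ − σ√T = 0.4498 − 0.4384 = 0.0113 ⇒ 0.01
Risk-neutral Pr[S_T < K] = N(−d₂) = N(-0.01) = 0.4960

0.4960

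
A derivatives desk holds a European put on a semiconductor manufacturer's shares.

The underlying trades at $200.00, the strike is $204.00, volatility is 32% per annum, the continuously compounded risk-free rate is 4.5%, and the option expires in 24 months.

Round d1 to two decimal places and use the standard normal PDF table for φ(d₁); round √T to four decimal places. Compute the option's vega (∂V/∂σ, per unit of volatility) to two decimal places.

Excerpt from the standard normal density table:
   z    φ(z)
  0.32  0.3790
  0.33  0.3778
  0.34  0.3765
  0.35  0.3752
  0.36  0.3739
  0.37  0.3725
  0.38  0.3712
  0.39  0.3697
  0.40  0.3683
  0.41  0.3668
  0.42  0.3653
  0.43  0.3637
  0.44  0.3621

104.99

σ√T = 0.32 × 1.4142 = 0.4525
d₁ = [ln(200/204) + (0.045 + 0.32²/2)·2] / 0.4525 = [-0.0198 + 0.1924] / 0.4525 = 0.3814 → 0.38
√T = √2 = 1.4142
φ(d₁) = φ(0.38) = 0.3712
vega = S·φ(d₁)·√T = 200·0.3712·1.4142 = 104.9902
(Vega is the same for a European call and put with the same parameters.)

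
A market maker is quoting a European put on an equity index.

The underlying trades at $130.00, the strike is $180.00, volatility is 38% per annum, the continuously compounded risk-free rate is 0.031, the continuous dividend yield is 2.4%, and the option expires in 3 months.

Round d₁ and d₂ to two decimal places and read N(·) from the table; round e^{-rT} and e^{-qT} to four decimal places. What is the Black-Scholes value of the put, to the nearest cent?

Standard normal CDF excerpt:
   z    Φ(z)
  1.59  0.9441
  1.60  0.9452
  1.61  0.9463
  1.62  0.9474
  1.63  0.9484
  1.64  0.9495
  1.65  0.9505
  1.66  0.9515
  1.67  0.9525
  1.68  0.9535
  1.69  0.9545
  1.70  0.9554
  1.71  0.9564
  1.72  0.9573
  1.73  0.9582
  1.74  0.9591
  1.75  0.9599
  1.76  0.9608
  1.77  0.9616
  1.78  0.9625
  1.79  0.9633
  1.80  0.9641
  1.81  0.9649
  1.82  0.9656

$49.92

T = 0.25;  σ√T = 0.1900
d₁ = [ln(130/180) + (0.031 − 0.024 + 0.38²/2)·0.25] / 0.1900 = [-0.3254 + 0.0198] / 0.1900 = -1.6085 ≈ -1.61
d₂ = d₁ − σ√T = -1.6085 − 0.1900 = -1.7985 ≈ -1.80
exp(−qT) = exp(−0.024·0.25) = 0.9940;  exp(−rT) = exp(−0.031·0.25) = 0.9923
P = 180·0.9923·N(1.80) − 130·0.9940·N(1.61) = 180·0.9923·0.9641 − 130·0.9940·0.9463 = 172.2018 − 122.2809 = 49.9209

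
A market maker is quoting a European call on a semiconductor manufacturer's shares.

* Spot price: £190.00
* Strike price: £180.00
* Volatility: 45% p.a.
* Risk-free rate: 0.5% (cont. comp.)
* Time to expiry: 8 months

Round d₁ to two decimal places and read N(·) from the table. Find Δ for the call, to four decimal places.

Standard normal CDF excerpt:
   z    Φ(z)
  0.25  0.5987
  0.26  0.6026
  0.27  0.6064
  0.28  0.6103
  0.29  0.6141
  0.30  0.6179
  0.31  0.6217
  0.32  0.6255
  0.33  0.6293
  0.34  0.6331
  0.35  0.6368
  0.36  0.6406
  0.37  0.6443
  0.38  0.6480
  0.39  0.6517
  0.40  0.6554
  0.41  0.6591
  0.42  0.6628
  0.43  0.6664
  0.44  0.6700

σ√T = 0.45·√0.6667 = 0.3674
d₁ = [ln(190/180) + (0.005 + ½·0.45²)·0.6667] / (σ√T) = (0.0541 + 0.0708) / 0.3674 = 0.3399 which rounds to 0.34
N(d₁) = N(0.34) = 0.6331
Δ_call = N(d₁) = 0.6331

0.6331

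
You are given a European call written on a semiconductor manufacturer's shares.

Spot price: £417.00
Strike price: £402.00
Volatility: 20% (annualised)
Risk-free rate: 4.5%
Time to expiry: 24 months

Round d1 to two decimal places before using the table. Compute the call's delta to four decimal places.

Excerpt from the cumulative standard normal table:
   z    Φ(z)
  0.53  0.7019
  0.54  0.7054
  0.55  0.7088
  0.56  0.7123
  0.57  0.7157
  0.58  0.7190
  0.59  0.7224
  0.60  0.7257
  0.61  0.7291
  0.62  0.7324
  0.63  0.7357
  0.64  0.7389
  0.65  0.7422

T = 2;  σ√T = 0.2828
d₁ = [ln(417/402) + (0.045 + ½·0.2²)·2] / (σ√T) = (0.0366 + 0.1300) / 0.2828 = 0.5891 ≈ 0.59
N(d₁) = N(0.59) = 0.7224
Δ_call = N(d₁) = 0.7224

0.7224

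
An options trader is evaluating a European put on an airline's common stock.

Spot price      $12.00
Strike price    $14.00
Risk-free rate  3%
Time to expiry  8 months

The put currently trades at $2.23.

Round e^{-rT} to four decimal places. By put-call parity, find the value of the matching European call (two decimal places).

$0.51

exp(−rT) = exp(−0.03·0.6667) = 0.9802
Put-call parity: C − P = S − K·e^(−rT) = 12 − 14·0.9802 = 12 − 13.7228 = -1.7228
C = P + (C − P) = 2.23 + (-1.7228) = 0.5072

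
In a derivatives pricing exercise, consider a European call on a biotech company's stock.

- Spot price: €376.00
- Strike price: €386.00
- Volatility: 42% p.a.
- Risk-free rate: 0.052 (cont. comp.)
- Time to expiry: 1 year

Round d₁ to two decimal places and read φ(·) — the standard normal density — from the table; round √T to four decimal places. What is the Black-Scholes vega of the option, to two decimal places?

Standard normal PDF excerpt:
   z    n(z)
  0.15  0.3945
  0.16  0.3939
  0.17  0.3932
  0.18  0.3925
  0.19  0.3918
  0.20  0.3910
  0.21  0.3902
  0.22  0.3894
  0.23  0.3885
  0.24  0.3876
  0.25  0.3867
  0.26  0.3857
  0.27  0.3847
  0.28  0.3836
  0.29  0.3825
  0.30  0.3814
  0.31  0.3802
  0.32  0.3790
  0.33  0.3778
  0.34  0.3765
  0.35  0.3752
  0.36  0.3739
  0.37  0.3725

T = 1;  σ√T = 0.4200
ln(S/K) + (r + σ²/2)T = ln(376/386) + (0.052 + 0.42²/2)·1 = -0.0262 + 0.1402 = 0.1140
d₁ = 0.1140 / 0.4200 = 0.2713 → 0.27
√T = √1 = 1.0000
φ(d₁) = φ(0.27) = 0.3847
vega = S·φ(d₁)·√T = 376·0.3847·1.0000 = 144.6472

144.65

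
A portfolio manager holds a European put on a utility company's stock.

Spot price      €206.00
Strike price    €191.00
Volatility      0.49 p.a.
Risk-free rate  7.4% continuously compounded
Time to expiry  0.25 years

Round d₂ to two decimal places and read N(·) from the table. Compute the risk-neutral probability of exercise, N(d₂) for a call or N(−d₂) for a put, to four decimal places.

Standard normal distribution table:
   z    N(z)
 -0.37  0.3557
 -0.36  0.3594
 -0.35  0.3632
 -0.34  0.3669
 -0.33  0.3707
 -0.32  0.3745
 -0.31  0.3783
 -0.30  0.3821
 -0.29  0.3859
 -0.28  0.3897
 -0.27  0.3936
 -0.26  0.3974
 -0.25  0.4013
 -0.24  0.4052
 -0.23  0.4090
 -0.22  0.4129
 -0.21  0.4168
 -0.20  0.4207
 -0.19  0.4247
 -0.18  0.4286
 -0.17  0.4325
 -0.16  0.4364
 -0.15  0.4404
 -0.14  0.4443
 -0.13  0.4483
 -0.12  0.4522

0.3974

σ√T = 0.49 × 0.5000 = 0.2450
d₁ = [ln(206/191) + (0.074 + 0.49²/2)·0.25] / 0.2450 = [0.0756 + 0.0485] / 0.2450 = 0.5066 ≈ 0.51
d₂ = d₁ − σ√T = 0.5066 − 0.2450 = 0.2616 ≈ 0.26
Risk-neutral Pr[S_T < K] = N(−d₂) = N(-0.26) = 0.3974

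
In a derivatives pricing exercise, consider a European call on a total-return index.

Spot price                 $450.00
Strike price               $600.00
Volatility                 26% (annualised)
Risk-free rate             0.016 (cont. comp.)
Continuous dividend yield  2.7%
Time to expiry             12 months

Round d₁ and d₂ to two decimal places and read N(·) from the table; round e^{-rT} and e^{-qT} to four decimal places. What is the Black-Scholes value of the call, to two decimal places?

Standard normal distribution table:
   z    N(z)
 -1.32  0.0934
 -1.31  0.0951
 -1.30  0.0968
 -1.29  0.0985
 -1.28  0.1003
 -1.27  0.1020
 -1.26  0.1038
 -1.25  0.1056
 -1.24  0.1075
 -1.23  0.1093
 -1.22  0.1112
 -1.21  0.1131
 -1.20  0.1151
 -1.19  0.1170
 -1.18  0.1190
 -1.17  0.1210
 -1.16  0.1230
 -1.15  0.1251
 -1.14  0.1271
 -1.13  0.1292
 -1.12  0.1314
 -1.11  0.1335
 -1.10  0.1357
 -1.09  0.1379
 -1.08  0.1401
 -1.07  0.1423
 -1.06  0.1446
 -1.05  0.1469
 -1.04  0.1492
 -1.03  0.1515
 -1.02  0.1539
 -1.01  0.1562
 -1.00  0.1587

$8.19

σ√T = 0.26 × 1.0000 = 0.2600
ln(S/K) + (r − q + σ²/2)T = ln(450/600) + (0.016 − 0.027 + 0.26²/2)·1 = -0.2877 + 0.0228 = -0.2649
d₁ = -0.2649 / 0.2600 = -1.0188 which rounds to -1.02
d₂ = d₁ − σ√T = -1.0188 − 0.2600 = -1.2788 which rounds to -1.28
exp(−qT) = exp(−0.027·1) = 0.9734;  exp(−rT) = exp(−0.016·1) = 0.9841
N(d₁) = N(-1.02) = 0.1539;  N(d₂) = N(-1.28) = 0.1003
C = 450·0.9734·0.1539 − 600·0.9841·0.1003 = 67.4128 − 59.2231 = 8.1897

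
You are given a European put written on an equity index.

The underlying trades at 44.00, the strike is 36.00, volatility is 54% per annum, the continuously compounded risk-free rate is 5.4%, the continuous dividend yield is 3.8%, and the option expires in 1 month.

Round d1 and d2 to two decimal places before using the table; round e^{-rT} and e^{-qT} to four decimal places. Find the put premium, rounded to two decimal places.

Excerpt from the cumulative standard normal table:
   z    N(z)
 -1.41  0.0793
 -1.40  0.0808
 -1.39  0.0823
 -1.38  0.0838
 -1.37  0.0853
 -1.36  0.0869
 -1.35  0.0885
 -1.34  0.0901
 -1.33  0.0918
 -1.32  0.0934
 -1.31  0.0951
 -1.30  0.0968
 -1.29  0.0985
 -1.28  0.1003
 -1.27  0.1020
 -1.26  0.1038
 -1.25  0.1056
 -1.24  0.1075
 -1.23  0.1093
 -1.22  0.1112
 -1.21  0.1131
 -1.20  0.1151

T = 0.08333;  σ√T = 0.1559
ln(S/K) + (r − q + σ²/2)T = ln(44/36) + (0.054 − 0.038 + 0.54²/2)·0.08333 = 0.2007 + 0.0135 = 0.2142
d₁ = 0.2142 / 0.1559 = 1.3738 → 1.37
d₂ = d₁ − σ√T = 1.3738 − 0.1559 = 1.2179 → 1.22
exp(−qT) = exp(−0.038·0.08333) = 0.9968;  exp(−rT) = exp(−0.054·0.08333) = 0.9955
P = 36·0.9955·N(-1.22) − 44·0.9968·N(-1.37) = 36·0.9955·0.1112 − 44·0.9968·0.0853 = 3.9852 − 3.7412 = 0.2440

0.24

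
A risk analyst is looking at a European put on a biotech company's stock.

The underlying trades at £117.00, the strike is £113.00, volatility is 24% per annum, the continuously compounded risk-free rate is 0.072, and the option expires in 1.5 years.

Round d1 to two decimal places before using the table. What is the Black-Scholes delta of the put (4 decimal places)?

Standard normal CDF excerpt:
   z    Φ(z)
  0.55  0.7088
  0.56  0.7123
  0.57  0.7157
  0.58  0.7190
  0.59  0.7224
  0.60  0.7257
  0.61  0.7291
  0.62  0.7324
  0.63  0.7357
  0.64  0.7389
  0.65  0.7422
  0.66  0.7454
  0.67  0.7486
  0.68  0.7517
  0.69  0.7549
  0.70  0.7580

-0.2643

T = 1.5;  σ√T = 0.2939
ln(S/K) + (r + σ²/2)T = ln(117/113) + (0.072 + 0.24²/2)·1.5 = 0.0348 + 0.1512 = 0.1860
d₁ = 0.1860 / 0.2939 = 0.6327 which rounds to 0.63
N(d₁) = N(0.63) = 0.7357
Δ_put = N(d₁) − 1 = 0.7357 − 1 = -0.2643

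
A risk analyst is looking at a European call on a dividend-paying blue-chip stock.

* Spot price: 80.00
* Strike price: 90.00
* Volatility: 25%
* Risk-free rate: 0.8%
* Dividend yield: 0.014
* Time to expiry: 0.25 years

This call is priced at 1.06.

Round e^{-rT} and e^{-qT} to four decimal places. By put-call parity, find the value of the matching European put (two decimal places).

11.16

exp(−qT) = exp(−0.014·0.25) = 0.9965;  exp(−rT) = exp(−0.008·0.25) = 0.9980
Put-call parity: C − P = S·e^(−qT) − K·e^(−rT) = 80·0.9965 − 90·0.9980 = 79.7200 − 89.8200 = -10.1000
P = C − (C − P) = 1.06 − (-10.1000) = 11.1600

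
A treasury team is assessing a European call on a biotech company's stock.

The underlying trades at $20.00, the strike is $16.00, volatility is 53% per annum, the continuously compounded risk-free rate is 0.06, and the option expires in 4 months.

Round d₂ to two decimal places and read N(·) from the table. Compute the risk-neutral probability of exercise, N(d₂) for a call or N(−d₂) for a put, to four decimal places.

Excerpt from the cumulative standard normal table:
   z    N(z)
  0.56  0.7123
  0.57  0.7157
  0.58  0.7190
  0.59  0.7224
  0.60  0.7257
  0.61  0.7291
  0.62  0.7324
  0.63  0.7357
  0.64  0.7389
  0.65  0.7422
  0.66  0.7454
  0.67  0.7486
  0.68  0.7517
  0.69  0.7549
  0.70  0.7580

σ√T = 0.53 × 0.5774 = 0.3060
d₁ = [ln(20/16) + (0.06 + ½·0.53²)·0.3333] / (σ√T) = (0.2231 + 0.0668) / 0.3060 = 0.9476 which rounds to 0.95
d₂ = 0.9476 − 0.3060 = 0.6416 which rounds to 0.64
Pr(exercise) under Q = N(d₂) = 0.7389

0.7389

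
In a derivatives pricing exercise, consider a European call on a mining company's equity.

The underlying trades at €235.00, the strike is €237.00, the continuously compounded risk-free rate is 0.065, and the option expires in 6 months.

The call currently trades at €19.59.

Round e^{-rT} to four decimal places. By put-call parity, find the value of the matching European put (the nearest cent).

€14.01

e^(−rT) = e^(−0.065·0.5) = 0.9680
Put-call parity: C − P = S − K·e^(−rT) = 235 − 237·0.9680 = 235 − 229.4160 = 5.5840
P = C − (C − P) = 19.59 − (5.5840) = 14.0060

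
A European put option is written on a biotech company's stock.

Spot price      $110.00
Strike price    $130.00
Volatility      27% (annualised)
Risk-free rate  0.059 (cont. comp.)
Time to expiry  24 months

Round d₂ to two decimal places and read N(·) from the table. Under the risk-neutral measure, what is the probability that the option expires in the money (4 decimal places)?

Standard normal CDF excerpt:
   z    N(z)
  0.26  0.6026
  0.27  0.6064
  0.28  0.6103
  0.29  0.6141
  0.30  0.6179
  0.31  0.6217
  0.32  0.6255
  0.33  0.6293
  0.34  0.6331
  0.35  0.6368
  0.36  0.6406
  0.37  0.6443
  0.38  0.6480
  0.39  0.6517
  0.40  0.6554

0.6255

σ√T = 0.27·√2 = 0.3818
d₁ = [ln(110/130) + (0.059 + 0.27²/2)·2] / 0.3818 = [-0.1671 + 0.1909] / 0.3818 = 0.0625 which rounds to 0.06
d₂ = d₁ − σ√T = 0.0625 − 0.3818 = -0.3194 which rounds to -0.32
Pr(exercise) under Q = N(−d₂) = N(0.32) = 0.6255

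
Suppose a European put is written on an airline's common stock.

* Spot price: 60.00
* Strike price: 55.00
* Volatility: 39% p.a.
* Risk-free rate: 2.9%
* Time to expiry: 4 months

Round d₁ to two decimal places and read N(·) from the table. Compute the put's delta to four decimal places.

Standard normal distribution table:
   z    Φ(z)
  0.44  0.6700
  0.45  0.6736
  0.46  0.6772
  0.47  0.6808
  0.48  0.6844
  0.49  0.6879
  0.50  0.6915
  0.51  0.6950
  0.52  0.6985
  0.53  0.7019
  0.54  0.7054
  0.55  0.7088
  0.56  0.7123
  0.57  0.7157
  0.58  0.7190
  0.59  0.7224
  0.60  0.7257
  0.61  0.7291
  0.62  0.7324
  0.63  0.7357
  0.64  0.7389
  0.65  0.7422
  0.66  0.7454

T = 0.3333;  σ√T = 0.2252
d₁ = [ln(60/55) + (0.029 + ½·0.39²)·0.3333] / (σ√T) = (0.0870 + 0.0350) / 0.2252 = 0.5419 which rounds to 0.54
N(d₁) = N(0.54) = 0.7054
Δ_put = N(d₁) − 1 = 0.7054 − 1 = -0.2946

-0.2946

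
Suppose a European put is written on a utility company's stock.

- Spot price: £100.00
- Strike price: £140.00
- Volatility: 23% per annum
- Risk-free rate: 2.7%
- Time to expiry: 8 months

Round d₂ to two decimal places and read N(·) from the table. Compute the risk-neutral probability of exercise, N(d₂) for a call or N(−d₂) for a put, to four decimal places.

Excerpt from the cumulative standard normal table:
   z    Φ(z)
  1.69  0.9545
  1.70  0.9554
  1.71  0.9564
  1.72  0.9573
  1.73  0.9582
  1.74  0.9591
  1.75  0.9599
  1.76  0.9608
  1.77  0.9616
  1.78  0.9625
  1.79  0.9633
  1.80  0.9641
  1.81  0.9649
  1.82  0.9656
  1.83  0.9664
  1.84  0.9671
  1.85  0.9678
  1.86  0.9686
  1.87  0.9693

0.9633

σ√T = 0.23 × 0.8165 = 0.1878
d₁ = [ln(100/140) + (0.027 + 0.23²/2)·0.6667] / 0.1878 = [-0.3365 + 0.0356] / 0.1878 = -1.6020 ≈ -1.60
d₂ = d₁ − σ√T = -1.6020 − 0.1878 = -1.7898 ≈ -1.79
Risk-neutral Pr[S_T < K] = N(−d₂) = N(1.79) = 0.9633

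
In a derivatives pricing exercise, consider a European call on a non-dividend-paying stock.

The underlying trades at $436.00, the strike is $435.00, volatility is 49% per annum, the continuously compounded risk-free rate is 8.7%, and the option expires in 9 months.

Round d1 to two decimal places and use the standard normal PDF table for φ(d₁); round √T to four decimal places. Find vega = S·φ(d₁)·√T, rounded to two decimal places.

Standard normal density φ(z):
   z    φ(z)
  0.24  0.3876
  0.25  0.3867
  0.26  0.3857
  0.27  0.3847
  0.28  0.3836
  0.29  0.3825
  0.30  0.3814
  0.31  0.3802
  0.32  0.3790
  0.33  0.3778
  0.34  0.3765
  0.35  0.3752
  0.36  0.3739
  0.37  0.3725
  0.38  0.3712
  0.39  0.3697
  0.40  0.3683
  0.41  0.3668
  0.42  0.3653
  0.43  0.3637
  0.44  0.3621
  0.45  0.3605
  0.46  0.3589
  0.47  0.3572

σ√T = 0.49·√0.75 = 0.4244
d₁ = [ln(436/435) + (0.087 + ½·0.49²)·0.75] / (σ√T) = (0.0023 + 0.1553) / 0.4244 = 0.3714 → 0.37
√T = √0.75 = 0.8660
φ(d₁) = φ(0.37) = 0.3725
vega = S·φ(d₁)·√T = 436·0.3725·0.8660 = 140.6471

140.65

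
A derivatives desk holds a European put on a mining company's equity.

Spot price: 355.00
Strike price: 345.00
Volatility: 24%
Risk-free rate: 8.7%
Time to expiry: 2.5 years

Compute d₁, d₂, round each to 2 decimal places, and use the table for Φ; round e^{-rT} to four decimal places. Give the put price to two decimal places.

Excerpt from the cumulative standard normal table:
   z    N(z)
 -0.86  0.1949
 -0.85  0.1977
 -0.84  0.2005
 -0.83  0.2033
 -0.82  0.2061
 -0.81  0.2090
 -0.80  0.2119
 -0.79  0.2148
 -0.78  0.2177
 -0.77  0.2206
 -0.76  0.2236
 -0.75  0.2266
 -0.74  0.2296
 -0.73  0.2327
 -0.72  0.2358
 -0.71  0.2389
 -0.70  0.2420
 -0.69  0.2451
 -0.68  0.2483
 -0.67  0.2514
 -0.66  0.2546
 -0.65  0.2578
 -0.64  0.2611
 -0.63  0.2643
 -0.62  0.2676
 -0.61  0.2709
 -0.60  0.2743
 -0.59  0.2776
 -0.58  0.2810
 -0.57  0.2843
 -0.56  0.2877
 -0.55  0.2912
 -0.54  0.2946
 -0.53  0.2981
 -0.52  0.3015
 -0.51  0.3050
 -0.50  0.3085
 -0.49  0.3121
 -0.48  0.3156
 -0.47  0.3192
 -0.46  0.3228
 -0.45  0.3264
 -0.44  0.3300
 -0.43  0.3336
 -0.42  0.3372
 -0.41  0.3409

T = 2.5;  σ√T = 0.3795
ln(S/K) + (r + σ²/2)T = ln(355/345) + (0.087 + 0.24²/2)·2.5 = 0.0286 + 0.2895 = 0.3181
d₁ = 0.3181 / 0.3795 = 0.8382 → 0.84
d₂ = d₁ − σ√T = 0.8382 − 0.3795 = 0.4587 → 0.46
e^(−rT) = e^(−0.087·2.5) = 0.8045
P = 345·0.8045·N(-0.46) − 355·N(-0.84) = 345·0.8045·0.3228 − 355·0.2005 = 89.5939 − 71.1775 = 18.4164

18.42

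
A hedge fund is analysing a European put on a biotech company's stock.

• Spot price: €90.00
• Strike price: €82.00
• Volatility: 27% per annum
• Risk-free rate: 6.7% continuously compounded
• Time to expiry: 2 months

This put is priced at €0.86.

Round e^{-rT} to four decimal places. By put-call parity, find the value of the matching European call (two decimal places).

€9.77

exp(−rT) = exp(−0.067·0.1667) = 0.9889
Put-call parity: C − P = S − K·e^(−rT) = 90 − 82·0.9889 = 90 − 81.0898 = 8.9102
C = P + (C − P) = 0.86 + (8.9102) = 9.7702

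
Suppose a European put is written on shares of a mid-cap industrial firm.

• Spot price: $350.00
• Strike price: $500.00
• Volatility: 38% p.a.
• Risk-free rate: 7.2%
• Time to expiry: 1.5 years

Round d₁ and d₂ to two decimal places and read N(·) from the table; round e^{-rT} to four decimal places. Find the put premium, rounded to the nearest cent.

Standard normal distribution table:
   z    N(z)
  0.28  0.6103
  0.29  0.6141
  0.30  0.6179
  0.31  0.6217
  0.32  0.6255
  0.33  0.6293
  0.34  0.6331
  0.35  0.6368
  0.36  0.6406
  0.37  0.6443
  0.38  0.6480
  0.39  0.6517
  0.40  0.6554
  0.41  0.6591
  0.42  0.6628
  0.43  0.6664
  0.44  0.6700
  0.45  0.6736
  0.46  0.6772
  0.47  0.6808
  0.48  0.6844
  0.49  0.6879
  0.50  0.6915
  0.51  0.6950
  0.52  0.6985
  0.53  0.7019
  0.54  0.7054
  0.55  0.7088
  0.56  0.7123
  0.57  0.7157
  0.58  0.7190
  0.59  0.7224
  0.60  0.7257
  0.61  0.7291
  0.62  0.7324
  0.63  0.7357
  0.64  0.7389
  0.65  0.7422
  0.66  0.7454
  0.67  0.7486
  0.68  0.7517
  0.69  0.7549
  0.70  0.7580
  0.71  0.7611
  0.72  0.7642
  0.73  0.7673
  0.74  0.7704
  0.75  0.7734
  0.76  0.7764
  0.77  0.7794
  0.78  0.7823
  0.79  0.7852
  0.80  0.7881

$133.53

T = 1.5;  σ√T = 0.4654
d₁ = [ln(350/500) + (0.072 + 0.38²/2)·1.5] / 0.4654 = [-0.3567 + 0.2163] / 0.4654 = -0.3016 ≈ -0.30
d₂ = d₁ − σ√T = -0.3016 − 0.4654 = -0.7670 ≈ -0.77
e^(−rT) = e^(−0.072·1.5) = 0.8976
P = 500·0.8976·N(0.77) − 350·N(0.30) = 500·0.8976·0.7794 − 350·0.6179 = 349.7947 − 216.2650 = 133.5297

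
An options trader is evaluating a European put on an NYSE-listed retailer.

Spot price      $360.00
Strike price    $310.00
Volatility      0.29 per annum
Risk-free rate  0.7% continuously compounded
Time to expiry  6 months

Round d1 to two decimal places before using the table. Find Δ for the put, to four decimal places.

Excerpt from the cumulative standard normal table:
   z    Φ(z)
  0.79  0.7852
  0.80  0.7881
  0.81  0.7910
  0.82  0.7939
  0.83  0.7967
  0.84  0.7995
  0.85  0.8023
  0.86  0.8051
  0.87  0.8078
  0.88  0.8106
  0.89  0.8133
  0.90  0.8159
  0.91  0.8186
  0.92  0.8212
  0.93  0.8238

-0.1977

σ√T = 0.29·√0.5 = 0.2051
d₁ = [ln(360/310) + (0.007 + 0.29²/2)·0.5] / 0.2051 = [0.1495 + 0.0245] / 0.2051 = 0.8488 ⇒ 0.85
N(d₁) = N(0.85) = 0.8023
Δ_put = N(d₁) − 1 = 0.8023 − 1 = -0.1977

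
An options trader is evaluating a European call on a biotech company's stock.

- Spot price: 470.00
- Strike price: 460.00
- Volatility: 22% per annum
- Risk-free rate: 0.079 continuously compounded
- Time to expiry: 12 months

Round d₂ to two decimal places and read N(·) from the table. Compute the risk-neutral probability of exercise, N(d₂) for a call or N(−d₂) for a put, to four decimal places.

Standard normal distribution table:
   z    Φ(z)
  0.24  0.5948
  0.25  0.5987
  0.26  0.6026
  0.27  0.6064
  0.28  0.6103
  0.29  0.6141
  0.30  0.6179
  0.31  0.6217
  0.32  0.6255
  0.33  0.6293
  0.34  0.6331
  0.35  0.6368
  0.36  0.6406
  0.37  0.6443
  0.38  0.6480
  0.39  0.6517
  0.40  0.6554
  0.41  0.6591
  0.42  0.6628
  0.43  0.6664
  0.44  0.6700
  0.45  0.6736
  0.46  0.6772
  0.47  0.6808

0.6368

σ√T = 0.22 × 1.0000 = 0.2200
ln(S/K) + (r + σ²/2)T = ln(470/460) + (0.079 + 0.22²/2)·1 = 0.0215 + 0.1032 = 0.1247
d₁ = 0.1247 / 0.2200 = 0.5668 ⇒ 0.57
d₂ = d₁ − σ√T = 0.5668 − 0.2200 = 0.3468 ⇒ 0.35
Pr(exercise) under Q = N(d₂) = 0.6368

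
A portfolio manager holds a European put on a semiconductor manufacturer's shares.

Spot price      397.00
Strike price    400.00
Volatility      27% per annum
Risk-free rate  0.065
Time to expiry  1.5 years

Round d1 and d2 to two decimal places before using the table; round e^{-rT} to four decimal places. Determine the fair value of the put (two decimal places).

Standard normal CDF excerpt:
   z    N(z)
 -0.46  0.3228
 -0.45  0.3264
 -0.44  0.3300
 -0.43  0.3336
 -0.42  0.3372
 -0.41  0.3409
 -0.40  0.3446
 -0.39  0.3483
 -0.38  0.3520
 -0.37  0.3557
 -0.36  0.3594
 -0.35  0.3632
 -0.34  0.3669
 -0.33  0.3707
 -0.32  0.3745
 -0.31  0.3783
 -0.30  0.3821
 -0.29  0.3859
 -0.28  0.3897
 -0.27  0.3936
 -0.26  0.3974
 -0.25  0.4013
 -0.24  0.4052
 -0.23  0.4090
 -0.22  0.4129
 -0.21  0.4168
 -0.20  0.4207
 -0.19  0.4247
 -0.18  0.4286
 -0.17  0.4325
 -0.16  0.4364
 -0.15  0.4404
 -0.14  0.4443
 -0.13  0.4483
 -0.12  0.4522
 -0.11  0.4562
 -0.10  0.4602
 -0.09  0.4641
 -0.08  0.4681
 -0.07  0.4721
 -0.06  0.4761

34.52

σ√T = 0.27·√1.5 = 0.3307
d₁ = [ln(397/400) + (0.065 + 0.27²/2)·1.5] / 0.3307 = [-0.0075 + 0.1522] / 0.3307 = 0.4374 which rounds to 0.44
d₂ = d₁ − σ√T = 0.4374 − 0.3307 = 0.1067 which rounds to 0.11
e^(−rT) = e^(−0.065·1.5) = 0.9071
P = 400·0.9071·N(-0.11) − 397·N(-0.44) = 400·0.9071·0.4562 − 397·0.3300 = 165.5276 − 131.0100 = 34.5176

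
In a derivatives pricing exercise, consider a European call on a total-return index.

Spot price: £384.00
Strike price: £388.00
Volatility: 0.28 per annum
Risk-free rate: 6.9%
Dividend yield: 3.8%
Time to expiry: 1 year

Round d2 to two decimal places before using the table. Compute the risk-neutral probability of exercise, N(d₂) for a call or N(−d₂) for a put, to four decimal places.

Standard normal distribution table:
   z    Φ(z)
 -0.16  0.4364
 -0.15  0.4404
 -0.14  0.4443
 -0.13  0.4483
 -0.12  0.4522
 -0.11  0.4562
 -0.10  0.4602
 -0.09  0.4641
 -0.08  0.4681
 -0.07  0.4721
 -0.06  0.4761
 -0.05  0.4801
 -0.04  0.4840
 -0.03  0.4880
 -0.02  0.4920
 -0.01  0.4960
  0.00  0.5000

T = 1;  σ√T = 0.2800
d₁ = [ln(384/388) + (0.069 − 0.038 + 0.28²/2)·1] / 0.2800 = [-0.0104 + 0.0702] / 0.2800 = 0.2137 which rounds to 0.21
d₂ = d₁ − σ√T = 0.2137 − 0.2800 = -0.0663 which rounds to -0.07
Risk-neutral Pr[S_T > K] = N(d₂) = N(-0.07) = 0.4721

0.4721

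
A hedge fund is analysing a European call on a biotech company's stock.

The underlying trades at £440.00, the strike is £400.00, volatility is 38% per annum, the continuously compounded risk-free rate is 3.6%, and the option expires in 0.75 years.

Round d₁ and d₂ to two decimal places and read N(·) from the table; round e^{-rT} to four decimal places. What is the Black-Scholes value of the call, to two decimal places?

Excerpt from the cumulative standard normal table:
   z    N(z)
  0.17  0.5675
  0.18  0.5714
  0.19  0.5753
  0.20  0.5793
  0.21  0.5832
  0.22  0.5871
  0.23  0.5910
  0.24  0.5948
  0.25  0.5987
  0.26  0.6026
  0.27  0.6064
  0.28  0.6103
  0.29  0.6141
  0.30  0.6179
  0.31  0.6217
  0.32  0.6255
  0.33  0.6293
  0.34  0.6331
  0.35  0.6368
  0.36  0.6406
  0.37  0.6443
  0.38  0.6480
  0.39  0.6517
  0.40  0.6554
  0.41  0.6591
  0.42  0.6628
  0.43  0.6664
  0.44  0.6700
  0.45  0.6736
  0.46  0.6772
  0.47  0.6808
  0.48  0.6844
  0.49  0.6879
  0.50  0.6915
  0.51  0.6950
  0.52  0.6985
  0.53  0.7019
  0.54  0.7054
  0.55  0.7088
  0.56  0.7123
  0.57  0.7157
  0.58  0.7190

£83.30

σ√T = 0.38 × 0.8660 = 0.3291
ln(S/K) + (r + σ²/2)T = ln(440/400) + (0.036 + 0.38²/2)·0.75 = 0.0953 + 0.0811 = 0.1765
d₁ = 0.1765 / 0.3291 = 0.5362 → 0.54
d₂ = d₁ − σ√T = 0.5362 − 0.3291 = 0.2071 → 0.21
exp(−rT) = exp(−0.036·0.75) = 0.9734
C = 440·N(0.54) − 400·0.9734·N(0.21) = 440·0.7054 − 400·0.9734·0.5832 = 310.3760 − 227.0748 = 83.3012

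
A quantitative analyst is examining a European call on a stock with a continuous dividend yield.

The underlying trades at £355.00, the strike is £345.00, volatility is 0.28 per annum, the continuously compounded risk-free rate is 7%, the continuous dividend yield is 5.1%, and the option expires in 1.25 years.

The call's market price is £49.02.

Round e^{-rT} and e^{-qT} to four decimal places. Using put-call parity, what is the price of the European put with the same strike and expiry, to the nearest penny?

£32.05

exp(−qT) = exp(−0.051·1.25) = 0.9382;  exp(−rT) = exp(−0.07·1.25) = 0.9162
Put-call parity: C − P = S·e^(−qT) − K·e^(−rT) = 355·0.9382 − 345·0.9162 = 333.0610 − 316.0890 = 16.9720
P = C − (C − P) = 49.02 − (16.9720) = 32.0480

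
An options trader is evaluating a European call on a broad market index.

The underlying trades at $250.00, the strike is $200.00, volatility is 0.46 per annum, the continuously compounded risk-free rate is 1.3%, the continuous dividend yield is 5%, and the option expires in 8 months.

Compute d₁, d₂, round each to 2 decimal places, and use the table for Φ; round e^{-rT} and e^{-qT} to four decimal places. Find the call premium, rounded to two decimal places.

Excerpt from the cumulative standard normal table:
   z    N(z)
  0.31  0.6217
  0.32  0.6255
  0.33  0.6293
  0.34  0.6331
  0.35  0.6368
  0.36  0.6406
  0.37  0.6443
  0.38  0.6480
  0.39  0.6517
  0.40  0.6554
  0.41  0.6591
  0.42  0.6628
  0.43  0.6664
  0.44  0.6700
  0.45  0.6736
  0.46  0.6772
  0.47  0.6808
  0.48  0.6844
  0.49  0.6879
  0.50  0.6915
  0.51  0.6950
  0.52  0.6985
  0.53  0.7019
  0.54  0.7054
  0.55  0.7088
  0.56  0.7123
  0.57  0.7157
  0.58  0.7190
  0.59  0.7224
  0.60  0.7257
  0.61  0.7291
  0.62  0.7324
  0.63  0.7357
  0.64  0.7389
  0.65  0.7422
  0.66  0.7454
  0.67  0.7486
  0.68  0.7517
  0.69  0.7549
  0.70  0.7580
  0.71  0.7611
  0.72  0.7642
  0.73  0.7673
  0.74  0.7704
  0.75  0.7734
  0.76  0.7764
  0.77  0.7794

σ√T = 0.46·√0.6667 = 0.3756
d₁ = [ln(250/200) + (0.013 − 0.05 + ½·0.46²)·0.6667] / (σ√T) = (0.2231 + 0.0459) / 0.3756 = 0.7162 → 0.72
d₂ = 0.7162 − 0.3756 = 0.3406 → 0.34
e^(−qT) = e^(−0.05·0.6667) = 0.9672;  e^(−rT) = e^(−0.013·0.6667) = 0.9914
C = 250·0.9672·N(0.72) − 200·0.9914·N(0.34) = 250·0.9672·0.7642 − 200·0.9914·0.6331 = 184.7836 − 125.5311 = 59.2525

$59.25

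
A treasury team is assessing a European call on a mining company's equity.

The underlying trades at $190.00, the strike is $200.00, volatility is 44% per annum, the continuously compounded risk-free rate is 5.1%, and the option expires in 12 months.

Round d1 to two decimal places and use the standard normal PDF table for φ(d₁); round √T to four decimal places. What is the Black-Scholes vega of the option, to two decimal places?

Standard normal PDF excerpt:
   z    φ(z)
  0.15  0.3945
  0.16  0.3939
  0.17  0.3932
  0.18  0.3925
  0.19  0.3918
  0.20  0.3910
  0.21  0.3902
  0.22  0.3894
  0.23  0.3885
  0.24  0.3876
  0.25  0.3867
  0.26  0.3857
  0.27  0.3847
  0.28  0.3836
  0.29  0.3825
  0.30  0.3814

73.99

T = 1;  σ√T = 0.4400
ln(S/K) + (r + σ²/2)T = ln(190/200) + (0.051 + 0.44²/2)·1 = -0.0513 + 0.1478 = 0.0965
d₁ = 0.0965 / 0.4400 = 0.2193 which rounds to 0.22
√T = √1 = 1.0000
φ(d₁) = φ(0.22) = 0.3894
vega = S·φ(d₁)·√T = 190·0.3894·1.0000 = 73.9860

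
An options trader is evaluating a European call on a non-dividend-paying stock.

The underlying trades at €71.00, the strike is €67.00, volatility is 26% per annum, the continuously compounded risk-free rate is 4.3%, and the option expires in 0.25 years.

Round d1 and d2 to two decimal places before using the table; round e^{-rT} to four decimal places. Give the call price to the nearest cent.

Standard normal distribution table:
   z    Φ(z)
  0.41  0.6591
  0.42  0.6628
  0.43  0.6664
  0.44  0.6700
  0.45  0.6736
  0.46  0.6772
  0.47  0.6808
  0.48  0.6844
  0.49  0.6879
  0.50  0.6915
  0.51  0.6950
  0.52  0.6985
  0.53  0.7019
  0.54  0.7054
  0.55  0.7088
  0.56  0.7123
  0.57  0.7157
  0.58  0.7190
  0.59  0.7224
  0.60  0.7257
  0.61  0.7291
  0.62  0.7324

σ√T = 0.26 × 0.5000 = 0.1300
d₁ = [ln(71/67) + (0.043 + ½·0.26²)·0.25] / (σ√T) = (0.0580 + 0.0192) / 0.1300 = 0.5937 ≈ 0.59
d₂ = 0.5937 − 0.1300 = 0.4637 ≈ 0.46
e^(−rT) = e^(−0.043·0.25) = 0.9893
C = 71·N(0.59) − 67·0.9893·N(0.46) = 71·0.7224 − 67·0.9893·0.6772 = 51.2904 − 44.8869 = 6.4035

€6.40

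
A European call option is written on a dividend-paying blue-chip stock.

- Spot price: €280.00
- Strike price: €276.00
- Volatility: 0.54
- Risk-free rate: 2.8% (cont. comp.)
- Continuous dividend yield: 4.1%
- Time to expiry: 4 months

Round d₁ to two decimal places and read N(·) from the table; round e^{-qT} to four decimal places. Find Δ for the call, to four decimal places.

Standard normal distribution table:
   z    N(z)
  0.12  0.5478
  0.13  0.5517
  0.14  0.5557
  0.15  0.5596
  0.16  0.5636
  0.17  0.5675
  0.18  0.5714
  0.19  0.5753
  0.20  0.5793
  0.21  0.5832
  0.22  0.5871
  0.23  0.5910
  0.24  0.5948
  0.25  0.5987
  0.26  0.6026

0.5675

T = 0.3333;  σ√T = 0.3118
d₁ = [ln(280/276) + (0.028 − 0.041 + ½·0.54²)·0.3333] / (σ√T) = (0.0144 + 0.0443) / 0.3118 = 0.1881 ≈ 0.19
N(d₁) = N(0.19) = 0.5753
Δ_call = exp(−qT)·N(d₁) = 0.9864·0.5753 = 0.5675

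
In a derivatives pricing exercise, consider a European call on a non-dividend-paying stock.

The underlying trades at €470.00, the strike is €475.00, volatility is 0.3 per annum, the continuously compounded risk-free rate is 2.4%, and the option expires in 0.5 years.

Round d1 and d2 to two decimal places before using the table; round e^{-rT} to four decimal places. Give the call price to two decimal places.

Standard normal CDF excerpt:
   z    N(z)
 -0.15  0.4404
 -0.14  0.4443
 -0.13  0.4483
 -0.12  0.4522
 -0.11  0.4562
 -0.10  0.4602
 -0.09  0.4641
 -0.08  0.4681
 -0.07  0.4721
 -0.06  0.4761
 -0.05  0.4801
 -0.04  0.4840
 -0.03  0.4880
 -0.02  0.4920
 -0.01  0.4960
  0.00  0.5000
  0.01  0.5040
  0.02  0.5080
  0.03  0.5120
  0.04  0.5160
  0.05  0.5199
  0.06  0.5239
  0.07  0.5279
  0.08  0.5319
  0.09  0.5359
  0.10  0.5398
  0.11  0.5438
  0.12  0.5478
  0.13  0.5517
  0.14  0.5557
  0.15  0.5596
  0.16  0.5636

€39.59

σ√T = 0.3 × 0.7071 = 0.2121
ln(S/K) + (r + σ²/2)T = ln(470/475) + (0.024 + 0.3²/2)·0.5 = -0.0106 + 0.0345 = 0.0239
d₁ = 0.0239 / 0.2121 = 0.1128 → 0.11
d₂ = d₁ − σ√T = 0.1128 − 0.2121 = -0.0994 → -0.10
e^(−rT) = e^(−0.024·0.5) = 0.9881
N(d₁) = N(0.11) = 0.5438;  N(d₂) = N(-0.10) = 0.4602
C = 470·0.5438 − 475·0.9881·0.4602 = 255.5860 − 215.9937 = 39.5923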